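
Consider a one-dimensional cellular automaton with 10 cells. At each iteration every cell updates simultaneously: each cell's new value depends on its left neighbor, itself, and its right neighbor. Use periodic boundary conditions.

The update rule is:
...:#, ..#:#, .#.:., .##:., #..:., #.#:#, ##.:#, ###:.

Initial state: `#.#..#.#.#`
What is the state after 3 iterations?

#.#.#.#.#.

iteration 1: ##..#.#.#.
iteration 2: .#.#.#.#.#
iteration 3: #.#.#.#.#.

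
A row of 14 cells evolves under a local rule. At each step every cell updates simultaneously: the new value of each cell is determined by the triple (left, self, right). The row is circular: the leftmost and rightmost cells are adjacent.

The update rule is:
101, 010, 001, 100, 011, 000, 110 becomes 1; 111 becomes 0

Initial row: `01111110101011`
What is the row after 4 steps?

01111110000000

11000011111111
01111110000000
11000011111111  (repeats step 1; period 2)
step 4: 01111110000000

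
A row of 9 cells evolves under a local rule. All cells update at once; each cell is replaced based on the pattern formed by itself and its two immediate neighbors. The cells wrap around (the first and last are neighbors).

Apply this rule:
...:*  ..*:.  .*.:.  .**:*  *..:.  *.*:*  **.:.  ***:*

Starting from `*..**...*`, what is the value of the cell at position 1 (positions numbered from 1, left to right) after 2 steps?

...*..*.*
.*.....*.
position 1 holds .

.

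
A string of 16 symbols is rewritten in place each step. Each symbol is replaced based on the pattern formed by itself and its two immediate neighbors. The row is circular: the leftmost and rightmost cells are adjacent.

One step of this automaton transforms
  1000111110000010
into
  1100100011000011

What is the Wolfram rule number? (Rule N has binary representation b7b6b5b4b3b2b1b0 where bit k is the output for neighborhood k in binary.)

124

position 5: 111 → 0  (bit 7 = 0)
position 8: 110 → 1  (bit 6 = 1)
position 15: 101 → 1  (bit 5 = 1)
position 1: 100 → 1  (bit 4 = 1)
position 4: 011 → 1  (bit 3 = 1)
position 0: 010 → 1  (bit 2 = 1)
position 3: 001 → 0  (bit 1 = 0)
position 2: 000 → 0  (bit 0 = 0)
bits b7..b0 = 01111100 = 124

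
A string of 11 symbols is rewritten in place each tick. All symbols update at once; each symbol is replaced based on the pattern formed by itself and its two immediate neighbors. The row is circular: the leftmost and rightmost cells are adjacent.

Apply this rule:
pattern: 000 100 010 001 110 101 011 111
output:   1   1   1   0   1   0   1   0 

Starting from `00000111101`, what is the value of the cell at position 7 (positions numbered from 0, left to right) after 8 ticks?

tick 1: 11110100101
tick 2: 00010110101
tick 3: 11010110101
tick 4: 01010110101
tick 5: 01010110101  (fixed point — unchanged through tick 8)
position 7 holds 0

0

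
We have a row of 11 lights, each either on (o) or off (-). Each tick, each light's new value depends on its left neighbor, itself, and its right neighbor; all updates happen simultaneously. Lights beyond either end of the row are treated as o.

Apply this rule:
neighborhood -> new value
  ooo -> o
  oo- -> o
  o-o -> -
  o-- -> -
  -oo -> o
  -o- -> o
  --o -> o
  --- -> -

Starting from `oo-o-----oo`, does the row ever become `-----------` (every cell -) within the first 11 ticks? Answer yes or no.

oo-o----ooo
oo-o---oooo
oo-o--ooooo
oo-o-oooooo
oo-o-oooooo  (fixed point — unchanged through tick 11)
tick 11 is oo-o-oooooo, still not uniform -

no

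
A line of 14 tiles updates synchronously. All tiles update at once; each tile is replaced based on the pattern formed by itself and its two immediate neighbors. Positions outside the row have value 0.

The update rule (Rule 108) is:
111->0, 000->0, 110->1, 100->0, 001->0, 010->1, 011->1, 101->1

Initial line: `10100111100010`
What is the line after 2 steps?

step 1: 11100100100010
step 2: 10100100100010

10100100100010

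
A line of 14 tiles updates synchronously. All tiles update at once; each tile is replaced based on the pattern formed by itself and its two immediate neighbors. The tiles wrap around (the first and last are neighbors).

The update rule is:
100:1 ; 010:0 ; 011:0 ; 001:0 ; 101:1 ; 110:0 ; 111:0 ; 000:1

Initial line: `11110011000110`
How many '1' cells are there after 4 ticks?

7

00001000110001
11100110001100
00010001100010
11001100011001
count of 1: 7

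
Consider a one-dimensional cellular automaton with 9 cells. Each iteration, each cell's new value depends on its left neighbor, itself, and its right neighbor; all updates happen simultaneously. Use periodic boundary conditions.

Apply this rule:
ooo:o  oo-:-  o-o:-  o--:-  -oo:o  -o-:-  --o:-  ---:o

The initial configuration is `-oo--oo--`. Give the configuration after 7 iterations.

-oo--oo--

iteration 1: -o---o--o
iteration 2: ---o-----
iteration 3: oo---oooo
iteration 4: o--o-oooo
iteration 5: -----oooo
iteration 6: -ooo-ooo-
iteration 7: -oo--oo--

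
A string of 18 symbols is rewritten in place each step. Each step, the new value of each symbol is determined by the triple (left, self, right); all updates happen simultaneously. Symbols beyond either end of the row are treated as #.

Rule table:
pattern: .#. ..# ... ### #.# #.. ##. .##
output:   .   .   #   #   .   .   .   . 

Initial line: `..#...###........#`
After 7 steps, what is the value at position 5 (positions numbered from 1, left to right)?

....#..#..######..
.##........####...
....######..##..#.
.##..####.........
......##..#######.
.####......#####..
..##..####..###...
position 5 holds .

.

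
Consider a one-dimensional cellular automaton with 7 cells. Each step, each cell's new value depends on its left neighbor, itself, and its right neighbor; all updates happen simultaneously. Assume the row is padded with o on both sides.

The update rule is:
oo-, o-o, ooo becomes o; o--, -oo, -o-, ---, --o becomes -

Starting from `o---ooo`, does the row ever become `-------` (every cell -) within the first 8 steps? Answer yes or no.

no

step 1: o----oo
step 2: o-----o
step 3: o------
step 4: o------  (fixed point — unchanged through step 8)
step 8 is o------, still not uniform -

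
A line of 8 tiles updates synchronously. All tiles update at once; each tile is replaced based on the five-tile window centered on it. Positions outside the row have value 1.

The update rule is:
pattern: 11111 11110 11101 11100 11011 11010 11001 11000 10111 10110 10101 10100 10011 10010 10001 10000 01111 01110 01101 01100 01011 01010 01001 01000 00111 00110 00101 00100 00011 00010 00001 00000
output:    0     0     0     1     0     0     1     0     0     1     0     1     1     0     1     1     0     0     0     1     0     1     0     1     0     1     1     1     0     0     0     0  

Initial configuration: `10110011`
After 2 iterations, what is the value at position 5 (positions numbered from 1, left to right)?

00111100
11000111
position 5 holds 0

0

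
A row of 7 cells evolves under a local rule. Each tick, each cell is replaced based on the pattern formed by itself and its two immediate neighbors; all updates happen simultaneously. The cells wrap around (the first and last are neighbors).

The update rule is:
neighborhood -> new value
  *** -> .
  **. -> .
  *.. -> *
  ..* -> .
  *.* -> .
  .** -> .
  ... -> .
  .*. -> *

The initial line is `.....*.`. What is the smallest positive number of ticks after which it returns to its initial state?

.....**
*......
**.....
..*....
..**...
....*..
....**.
......*
*.....*
.*.....
.**....
...*...
...**..
.....*.

14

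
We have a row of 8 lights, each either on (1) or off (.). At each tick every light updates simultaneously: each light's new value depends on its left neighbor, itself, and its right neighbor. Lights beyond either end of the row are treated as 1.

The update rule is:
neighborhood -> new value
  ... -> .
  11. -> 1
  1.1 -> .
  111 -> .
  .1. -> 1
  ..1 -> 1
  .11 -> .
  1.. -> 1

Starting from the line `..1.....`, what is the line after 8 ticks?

1.1.1.1.

tick 1: 1111...1
tick 2: ...11.1.
tick 3: 1.1.1.1.
tick 4: 1.1.1.1.  (fixed point — unchanged through tick 8)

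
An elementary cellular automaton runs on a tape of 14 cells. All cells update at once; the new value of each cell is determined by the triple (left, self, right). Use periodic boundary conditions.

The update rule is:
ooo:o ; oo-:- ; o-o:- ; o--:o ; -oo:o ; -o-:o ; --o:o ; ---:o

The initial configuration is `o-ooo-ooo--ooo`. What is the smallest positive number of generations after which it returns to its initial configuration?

14

generation 1: --oo--oo-ooooo
generation 2: ooo-ooo--oooo-
generation 3: oo--oo-ooooo--
generation 4: o-ooo--oooo-oo
generation 5: --oo-ooooo--oo
generation 6: ooo--oooo-ooo-
generation 7: oo-ooooo--oo--
generation 8: o--oooo-ooo-oo
generation 9: -ooooo--oo--oo
generation 10: -oooo-ooo-ooo-
generation 11: oooo--oo--oo-o
generation 12: ooo-ooo-ooo--o
generation 13: oo--oo--oo-ooo
generation 14: o-ooo-ooo--ooo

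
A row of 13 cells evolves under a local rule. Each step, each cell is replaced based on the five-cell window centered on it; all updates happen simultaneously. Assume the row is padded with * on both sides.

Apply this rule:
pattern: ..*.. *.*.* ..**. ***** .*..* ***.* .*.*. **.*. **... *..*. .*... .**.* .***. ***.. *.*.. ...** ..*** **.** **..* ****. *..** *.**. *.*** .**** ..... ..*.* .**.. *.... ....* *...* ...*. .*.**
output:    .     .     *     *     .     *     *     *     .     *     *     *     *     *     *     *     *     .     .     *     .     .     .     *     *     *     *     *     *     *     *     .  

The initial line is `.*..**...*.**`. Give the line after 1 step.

**..**.***..*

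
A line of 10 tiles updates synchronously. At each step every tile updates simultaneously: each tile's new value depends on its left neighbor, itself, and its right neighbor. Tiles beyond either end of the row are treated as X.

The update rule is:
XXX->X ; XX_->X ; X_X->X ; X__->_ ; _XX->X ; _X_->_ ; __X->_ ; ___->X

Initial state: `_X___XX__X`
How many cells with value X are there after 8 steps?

8

X__X_XX__X
X___XXX__X
X_X_XXX__X
XX_XXXX__X
XXXXXXX__X
XXXXXXX__X  (fixed point — unchanged through step 8)
count of X: 8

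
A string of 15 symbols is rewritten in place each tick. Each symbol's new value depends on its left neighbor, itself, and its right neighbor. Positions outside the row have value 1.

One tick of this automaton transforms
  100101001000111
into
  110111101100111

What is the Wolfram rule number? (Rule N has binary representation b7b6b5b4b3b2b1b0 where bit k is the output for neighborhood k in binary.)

position 13: 111 → 1  (bit 7 = 1)
position 0: 110 → 1  (bit 6 = 1)
position 4: 101 → 1  (bit 5 = 1)
position 1: 100 → 1  (bit 4 = 1)
position 12: 011 → 1  (bit 3 = 1)
position 3: 010 → 1  (bit 2 = 1)
position 2: 001 → 0  (bit 1 = 0)
position 10: 000 → 0  (bit 0 = 0)
bits b7..b0 = 11111100 = 252

252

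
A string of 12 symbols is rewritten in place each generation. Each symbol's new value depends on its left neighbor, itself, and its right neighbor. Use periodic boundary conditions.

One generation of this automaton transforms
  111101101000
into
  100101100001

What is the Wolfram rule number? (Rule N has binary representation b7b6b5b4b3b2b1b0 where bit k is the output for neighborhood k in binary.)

position 1: 111 → 0  (bit 7 = 0)
position 3: 110 → 1  (bit 6 = 1)
position 4: 101 → 0  (bit 5 = 0)
position 9: 100 → 0  (bit 4 = 0)
position 0: 011 → 1  (bit 3 = 1)
position 8: 010 → 0  (bit 2 = 0)
position 11: 001 → 1  (bit 1 = 1)
position 10: 000 → 0  (bit 0 = 0)
bits b7..b0 = 01001010 = 74

74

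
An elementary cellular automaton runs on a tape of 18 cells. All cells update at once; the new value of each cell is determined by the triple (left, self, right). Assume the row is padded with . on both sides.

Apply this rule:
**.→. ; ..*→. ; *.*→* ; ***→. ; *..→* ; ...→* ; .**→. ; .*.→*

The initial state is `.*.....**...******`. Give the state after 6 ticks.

....**...*********

.*****...**.......
......**...*******
*****...**........
.....**...********
****...**.........
....**...*********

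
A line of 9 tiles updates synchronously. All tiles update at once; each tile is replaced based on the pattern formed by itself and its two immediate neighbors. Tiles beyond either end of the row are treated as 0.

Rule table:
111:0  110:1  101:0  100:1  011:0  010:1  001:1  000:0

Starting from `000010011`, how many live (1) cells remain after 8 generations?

generation 1: 000111101
generation 2: 001000101
generation 3: 011101101
generation 4: 100100101
generation 5: 111111101
generation 6: 000000101
generation 7: 000001101
generation 8: 000010101
count of 1: 3

3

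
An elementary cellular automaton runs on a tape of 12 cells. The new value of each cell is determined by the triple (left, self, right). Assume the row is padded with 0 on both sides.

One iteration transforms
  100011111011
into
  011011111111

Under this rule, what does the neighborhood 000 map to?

1

At position 2 the neighborhood is 000; the next row has 1 there.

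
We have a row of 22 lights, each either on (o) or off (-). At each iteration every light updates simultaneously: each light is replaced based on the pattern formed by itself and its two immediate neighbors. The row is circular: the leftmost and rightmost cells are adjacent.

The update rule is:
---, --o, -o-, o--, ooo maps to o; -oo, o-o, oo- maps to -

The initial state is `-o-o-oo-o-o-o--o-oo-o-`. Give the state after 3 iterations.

oo-o----o-o-oooo----oo
o--oooooo-o--oo-oooo-o
-oo-oooo--ooo----oo---

-oo-oooo--ooo----oo---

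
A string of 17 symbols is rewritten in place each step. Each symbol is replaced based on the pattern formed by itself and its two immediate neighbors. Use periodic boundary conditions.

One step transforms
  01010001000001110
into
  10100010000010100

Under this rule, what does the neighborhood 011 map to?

At position 13 the neighborhood is 011; the next row has 0 there.

0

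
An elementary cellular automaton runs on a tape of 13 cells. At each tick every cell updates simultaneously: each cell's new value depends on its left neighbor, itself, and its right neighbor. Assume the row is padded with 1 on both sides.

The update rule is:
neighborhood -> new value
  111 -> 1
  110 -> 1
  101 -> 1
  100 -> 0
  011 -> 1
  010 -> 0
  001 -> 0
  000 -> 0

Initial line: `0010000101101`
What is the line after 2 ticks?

0000000011111

0000000011111
0000000011111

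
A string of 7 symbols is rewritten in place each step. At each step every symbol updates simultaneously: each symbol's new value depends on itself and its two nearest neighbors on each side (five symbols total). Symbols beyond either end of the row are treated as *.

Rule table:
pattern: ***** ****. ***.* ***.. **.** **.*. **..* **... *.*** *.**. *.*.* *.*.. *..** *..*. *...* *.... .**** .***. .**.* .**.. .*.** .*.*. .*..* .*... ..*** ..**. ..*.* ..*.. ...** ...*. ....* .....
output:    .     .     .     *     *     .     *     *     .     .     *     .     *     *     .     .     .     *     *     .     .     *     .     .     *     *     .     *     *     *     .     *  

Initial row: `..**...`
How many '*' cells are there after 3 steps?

step 1: ***.*.*
step 2: ....*..
step 3: *..**.*
count of *: 4

4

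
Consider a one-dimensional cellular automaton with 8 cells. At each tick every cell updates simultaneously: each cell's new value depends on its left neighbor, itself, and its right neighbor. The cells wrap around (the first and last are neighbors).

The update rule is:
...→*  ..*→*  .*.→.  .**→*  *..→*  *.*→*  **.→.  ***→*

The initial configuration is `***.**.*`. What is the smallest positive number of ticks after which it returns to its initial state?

**.**.**
*.**.***
.**.****
**.****.
*.****.*
.****.**
****.**.
***.**.*

8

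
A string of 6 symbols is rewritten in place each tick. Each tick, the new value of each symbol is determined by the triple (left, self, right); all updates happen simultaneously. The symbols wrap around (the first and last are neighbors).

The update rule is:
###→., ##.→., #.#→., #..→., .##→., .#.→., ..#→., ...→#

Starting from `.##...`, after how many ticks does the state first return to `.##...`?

....##
.##...

2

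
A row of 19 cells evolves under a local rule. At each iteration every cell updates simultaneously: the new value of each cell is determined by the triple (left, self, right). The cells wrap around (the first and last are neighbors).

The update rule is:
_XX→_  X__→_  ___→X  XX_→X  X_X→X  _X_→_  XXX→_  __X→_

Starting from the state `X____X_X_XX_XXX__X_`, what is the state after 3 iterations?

XX___X__X_X__XX___X

iteration 1: __XX__X_X_XX__X___X
iteration 2: ___X___X_X_X____X__
iteration 3: XX___X__X_X__XX___X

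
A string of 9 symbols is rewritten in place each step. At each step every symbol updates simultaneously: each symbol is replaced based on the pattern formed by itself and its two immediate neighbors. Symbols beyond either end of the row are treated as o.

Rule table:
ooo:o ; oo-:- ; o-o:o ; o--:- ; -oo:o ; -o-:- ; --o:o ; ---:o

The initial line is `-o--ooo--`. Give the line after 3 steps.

-ooo--ooo

o--ooo--o
--ooo--oo
-ooo--ooo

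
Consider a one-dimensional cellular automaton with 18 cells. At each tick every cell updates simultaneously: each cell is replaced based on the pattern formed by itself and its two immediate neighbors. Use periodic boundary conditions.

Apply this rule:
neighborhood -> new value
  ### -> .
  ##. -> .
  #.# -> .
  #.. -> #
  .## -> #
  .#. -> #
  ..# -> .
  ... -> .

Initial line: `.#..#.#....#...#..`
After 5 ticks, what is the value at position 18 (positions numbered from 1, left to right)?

.##.#.##...##..##.
.#..#.#.#..#.#.#.#
.##.#.#.##.#.#.#.#
.#..#.#.#..#.#.#.#  (repeats tick 2; period 2)
tick 5: .##.#.#.##.#.#.#.#
position 18 holds #

#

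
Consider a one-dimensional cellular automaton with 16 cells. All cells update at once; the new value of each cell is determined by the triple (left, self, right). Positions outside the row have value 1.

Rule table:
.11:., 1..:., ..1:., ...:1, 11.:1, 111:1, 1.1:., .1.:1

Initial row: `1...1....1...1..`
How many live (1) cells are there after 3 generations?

generation 1: 1.1.1.11.1.1.1..
generation 2: 1.1.1..1.1.1.1..
generation 3: 1.1.1..1.1.1.1..
count of 1: 7

7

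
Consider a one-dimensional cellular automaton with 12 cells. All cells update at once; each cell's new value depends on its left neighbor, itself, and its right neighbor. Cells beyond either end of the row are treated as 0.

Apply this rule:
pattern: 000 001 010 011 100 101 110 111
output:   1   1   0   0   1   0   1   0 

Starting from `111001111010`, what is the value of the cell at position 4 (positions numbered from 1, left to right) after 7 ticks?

tick 1: 001110001001
tick 2: 110011110110
tick 3: 011100010011
tick 4: 100111101101
tick 5: 011000100100
tick 6: 101111011011
tick 7: 000001001001
position 4 holds 0

0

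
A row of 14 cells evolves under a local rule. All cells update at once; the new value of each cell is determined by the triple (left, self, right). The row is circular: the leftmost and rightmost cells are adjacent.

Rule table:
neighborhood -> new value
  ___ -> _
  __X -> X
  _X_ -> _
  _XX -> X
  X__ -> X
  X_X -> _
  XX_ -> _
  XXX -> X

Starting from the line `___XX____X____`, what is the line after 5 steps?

_X__X_X______X

__XX_X__X_X___
_XX___XX___X__
XX_X_XX_X_X_X_
X____X________
_X__X_X______X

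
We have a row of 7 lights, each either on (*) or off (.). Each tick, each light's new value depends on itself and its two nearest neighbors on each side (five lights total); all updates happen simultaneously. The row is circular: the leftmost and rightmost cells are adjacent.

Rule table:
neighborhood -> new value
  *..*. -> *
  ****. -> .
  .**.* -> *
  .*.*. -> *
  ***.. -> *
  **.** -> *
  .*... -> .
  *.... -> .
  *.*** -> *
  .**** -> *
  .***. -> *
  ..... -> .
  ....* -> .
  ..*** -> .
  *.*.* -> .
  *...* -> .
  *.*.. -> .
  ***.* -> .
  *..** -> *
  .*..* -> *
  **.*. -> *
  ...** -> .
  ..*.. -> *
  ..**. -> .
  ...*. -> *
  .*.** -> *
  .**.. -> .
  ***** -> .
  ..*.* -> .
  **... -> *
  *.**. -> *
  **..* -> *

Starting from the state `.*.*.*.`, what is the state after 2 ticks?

**.*.**

*.*.*.*
**.*.**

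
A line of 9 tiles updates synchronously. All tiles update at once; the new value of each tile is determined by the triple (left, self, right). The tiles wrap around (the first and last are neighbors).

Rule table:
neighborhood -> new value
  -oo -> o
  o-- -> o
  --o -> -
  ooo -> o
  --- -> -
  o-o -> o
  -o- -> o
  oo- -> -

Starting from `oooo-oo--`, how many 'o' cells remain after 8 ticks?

ooo-oo-o-
oo-oo-ooo
o-oo-oooo
-oo-ooooo
oo-ooooo-
o-ooooo-o
-ooooo-oo
ooooo-oo-
count of o: 7

7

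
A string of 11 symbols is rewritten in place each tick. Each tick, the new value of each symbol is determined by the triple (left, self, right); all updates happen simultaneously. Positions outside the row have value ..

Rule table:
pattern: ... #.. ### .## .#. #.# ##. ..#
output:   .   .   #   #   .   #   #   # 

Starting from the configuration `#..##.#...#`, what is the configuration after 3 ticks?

..####...#.
.#####..#..
######.#...

######.#...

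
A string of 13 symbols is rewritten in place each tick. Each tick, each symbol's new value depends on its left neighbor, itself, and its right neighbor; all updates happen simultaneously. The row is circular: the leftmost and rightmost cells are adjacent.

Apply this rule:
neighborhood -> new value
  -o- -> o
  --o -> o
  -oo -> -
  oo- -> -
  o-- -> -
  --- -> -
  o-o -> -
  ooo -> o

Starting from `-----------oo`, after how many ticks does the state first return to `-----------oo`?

26

tick 1: ----------o--
tick 2: ---------oo--
tick 3: --------o----
tick 4: -------oo----
tick 5: ------o------
tick 6: -----oo------
tick 7: ----o--------
tick 8: ---oo--------
tick 9: --o----------
tick 10: -oo----------
tick 11: o------------
tick 12: o-----------o
tick 13: -----------o-
tick 14: ----------oo-
tick 15: ---------o---
tick 16: --------oo---
tick 17: -------o-----
tick 18: ------oo-----
tick 19: -----o-------
tick 20: ----oo-------
tick 21: ---o---------
tick 22: --oo---------
tick 23: -o-----------
tick 24: oo-----------
tick 25: ------------o
tick 26: -----------oo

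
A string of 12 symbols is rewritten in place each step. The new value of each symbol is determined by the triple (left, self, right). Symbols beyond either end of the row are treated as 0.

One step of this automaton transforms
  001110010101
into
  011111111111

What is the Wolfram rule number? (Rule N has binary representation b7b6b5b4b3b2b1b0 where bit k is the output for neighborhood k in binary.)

254

position 3: 111 → 1  (bit 7 = 1)
position 4: 110 → 1  (bit 6 = 1)
position 8: 101 → 1  (bit 5 = 1)
position 5: 100 → 1  (bit 4 = 1)
position 2: 011 → 1  (bit 3 = 1)
position 7: 010 → 1  (bit 2 = 1)
position 1: 001 → 1  (bit 1 = 1)
position 0: 000 → 0  (bit 0 = 0)
bits b7..b0 = 11111110 = 254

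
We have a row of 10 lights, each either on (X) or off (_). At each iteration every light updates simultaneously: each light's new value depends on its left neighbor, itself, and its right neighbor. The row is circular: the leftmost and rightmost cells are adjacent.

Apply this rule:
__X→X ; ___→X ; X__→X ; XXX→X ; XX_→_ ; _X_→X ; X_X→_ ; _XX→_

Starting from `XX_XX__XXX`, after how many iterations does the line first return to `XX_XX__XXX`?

6

X____XX_XX
_XXXX____X
__XX_XXXXX
XX____XXX_
__XXXX_X__
XX_XX__XXX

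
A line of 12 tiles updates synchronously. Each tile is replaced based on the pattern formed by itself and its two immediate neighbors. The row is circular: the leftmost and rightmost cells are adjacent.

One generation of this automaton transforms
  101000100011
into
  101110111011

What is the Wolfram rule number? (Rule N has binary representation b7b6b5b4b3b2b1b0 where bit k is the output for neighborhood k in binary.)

position 11: 111 → 1  (bit 7 = 1)
position 0: 110 → 1  (bit 6 = 1)
position 1: 101 → 0  (bit 5 = 0)
position 3: 100 → 1  (bit 4 = 1)
position 10: 011 → 1  (bit 3 = 1)
position 2: 010 → 1  (bit 2 = 1)
position 5: 001 → 0  (bit 1 = 0)
position 4: 000 → 1  (bit 0 = 1)
bits b7..b0 = 11011101 = 221

221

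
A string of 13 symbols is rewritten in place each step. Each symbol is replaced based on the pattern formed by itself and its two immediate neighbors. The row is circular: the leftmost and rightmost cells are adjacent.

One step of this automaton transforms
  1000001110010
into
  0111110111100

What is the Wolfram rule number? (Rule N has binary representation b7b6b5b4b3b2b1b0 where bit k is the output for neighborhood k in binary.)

211

position 7: 111 → 1  (bit 7 = 1)
position 8: 110 → 1  (bit 6 = 1)
position 12: 101 → 0  (bit 5 = 0)
position 1: 100 → 1  (bit 4 = 1)
position 6: 011 → 0  (bit 3 = 0)
position 0: 010 → 0  (bit 2 = 0)
position 5: 001 → 1  (bit 1 = 1)
position 2: 000 → 1  (bit 0 = 1)
bits b7..b0 = 11010011 = 211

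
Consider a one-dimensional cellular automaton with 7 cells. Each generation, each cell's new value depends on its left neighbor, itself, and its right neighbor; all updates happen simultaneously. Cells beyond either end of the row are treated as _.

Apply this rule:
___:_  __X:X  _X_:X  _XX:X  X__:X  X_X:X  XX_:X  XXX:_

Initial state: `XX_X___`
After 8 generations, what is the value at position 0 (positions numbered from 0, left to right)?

X

generation 1: XXXXX__
generation 2: X___XX_
generation 3: XX_XXXX
generation 4: XXXX__X
generation 5: X__XXXX
generation 6: XXXX__X  (repeats generation 4; period 2)
generation 8: XXXX__X
position 0 holds X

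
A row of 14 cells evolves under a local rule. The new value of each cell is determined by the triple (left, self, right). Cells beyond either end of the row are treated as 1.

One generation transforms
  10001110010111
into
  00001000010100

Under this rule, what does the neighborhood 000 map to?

0

At position 2 the neighborhood is 000; the next row has 0 there.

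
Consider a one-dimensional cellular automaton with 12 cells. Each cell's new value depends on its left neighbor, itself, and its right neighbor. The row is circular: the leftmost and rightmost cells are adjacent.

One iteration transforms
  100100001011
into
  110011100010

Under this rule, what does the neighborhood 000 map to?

1

At position 5 the neighborhood is 000; the next row has 1 there.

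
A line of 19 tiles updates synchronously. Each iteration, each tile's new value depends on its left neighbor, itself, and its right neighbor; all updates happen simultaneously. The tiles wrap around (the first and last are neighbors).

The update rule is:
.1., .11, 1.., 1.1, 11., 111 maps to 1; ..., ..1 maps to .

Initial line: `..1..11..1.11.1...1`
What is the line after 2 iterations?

1.11.111.1111111..1
11111111111111111.1

11111111111111111.1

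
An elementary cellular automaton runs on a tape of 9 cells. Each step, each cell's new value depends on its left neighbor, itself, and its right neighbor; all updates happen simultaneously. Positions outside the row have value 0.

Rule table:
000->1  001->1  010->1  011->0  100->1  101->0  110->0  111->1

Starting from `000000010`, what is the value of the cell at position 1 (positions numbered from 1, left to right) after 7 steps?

111111111
011111110
101111101
100111001
111010111
010010010
111111111
position 1 holds 1

1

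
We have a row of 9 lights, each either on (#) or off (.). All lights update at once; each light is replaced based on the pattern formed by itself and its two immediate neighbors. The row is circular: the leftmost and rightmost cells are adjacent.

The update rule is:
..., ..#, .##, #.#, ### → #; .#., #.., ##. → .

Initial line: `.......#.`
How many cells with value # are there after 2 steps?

7

#######..
######..#
count of #: 7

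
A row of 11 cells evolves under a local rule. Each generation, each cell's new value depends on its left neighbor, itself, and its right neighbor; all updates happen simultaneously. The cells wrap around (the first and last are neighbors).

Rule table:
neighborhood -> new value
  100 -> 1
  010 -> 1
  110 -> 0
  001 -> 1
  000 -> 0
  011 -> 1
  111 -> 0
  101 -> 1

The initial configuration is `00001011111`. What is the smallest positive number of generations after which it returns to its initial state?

10011110000
11110001001
00001011111

3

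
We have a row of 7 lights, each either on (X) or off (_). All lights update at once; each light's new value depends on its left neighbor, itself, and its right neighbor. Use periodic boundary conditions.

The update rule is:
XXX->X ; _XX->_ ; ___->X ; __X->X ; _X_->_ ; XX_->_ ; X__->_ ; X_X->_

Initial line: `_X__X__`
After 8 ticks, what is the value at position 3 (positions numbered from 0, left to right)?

_

tick 1: X__X__X
tick 2: __X__X_
tick 3: XX__X__
tick 4: ___X__X
tick 5: _XX__X_
tick 6: X___X__
tick 7: __XX__X
tick 8: _X___X_
position 3 holds _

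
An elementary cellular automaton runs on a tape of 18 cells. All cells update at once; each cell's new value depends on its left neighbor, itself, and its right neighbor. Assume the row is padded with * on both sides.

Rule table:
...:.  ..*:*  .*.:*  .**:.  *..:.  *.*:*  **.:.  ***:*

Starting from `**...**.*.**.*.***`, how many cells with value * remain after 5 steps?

11

*...*..***..***.**
...**.*.*..*.*.*.*
..*..****.*******.
.**.*.**.*.*****.*
*..***..***.***.*.
count of *: 11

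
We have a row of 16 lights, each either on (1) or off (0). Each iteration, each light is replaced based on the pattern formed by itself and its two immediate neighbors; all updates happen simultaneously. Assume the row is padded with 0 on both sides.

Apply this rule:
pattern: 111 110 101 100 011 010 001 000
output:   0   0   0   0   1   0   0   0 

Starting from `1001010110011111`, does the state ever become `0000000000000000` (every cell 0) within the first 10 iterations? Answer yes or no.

0000000100010000
0000000000000000
all cells are 0 at iteration 2

yes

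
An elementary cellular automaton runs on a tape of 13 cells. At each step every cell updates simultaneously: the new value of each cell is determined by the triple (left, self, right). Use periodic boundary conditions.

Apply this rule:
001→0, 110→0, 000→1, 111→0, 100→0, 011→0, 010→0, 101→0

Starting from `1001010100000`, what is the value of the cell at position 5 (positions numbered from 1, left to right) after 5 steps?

0

0000000001110
1111111100000
0000000001110  (repeats step 1; period 2)
step 5: 0000000001110
position 5 holds 0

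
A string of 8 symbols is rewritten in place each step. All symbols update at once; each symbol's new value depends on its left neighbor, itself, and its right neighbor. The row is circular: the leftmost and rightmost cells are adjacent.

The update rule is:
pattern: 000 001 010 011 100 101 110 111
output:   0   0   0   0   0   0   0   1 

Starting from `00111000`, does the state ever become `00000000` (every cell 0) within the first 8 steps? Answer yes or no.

00010000
00000000
all cells are 0 at step 2

yes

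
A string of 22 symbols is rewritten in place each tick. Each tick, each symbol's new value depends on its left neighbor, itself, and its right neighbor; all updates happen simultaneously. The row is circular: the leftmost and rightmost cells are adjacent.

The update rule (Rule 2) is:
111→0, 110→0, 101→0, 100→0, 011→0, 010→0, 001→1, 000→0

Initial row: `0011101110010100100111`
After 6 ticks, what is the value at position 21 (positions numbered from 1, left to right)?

tick 1: 0100000000100001001000
tick 2: 1000000001000010010000
tick 3: 0000000010000100100001
tick 4: 0000000100001001000010
tick 5: 0000001000010010000100
tick 6: 0000010000100100001000
position 21 holds 0

0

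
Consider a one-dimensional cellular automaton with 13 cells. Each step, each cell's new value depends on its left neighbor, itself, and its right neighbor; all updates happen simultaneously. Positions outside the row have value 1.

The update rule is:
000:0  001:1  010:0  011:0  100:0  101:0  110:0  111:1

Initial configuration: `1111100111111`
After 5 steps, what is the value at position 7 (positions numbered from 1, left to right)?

1111001011111
1110010001111
1100100010111
1001000100011
0010001000101
position 7 holds 1

1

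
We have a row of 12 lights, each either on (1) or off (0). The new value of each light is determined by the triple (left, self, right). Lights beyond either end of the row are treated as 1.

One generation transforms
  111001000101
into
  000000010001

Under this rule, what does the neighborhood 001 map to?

0

At position 4 the neighborhood is 001; the next row has 0 there.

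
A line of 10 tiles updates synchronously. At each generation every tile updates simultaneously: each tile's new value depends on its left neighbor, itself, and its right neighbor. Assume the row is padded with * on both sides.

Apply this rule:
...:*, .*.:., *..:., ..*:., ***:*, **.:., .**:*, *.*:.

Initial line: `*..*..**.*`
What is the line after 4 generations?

.**...*..*

generation 1: ......*..*
generation 2: .****....*
generation 3: .***..**.*
generation 4: .**...*..*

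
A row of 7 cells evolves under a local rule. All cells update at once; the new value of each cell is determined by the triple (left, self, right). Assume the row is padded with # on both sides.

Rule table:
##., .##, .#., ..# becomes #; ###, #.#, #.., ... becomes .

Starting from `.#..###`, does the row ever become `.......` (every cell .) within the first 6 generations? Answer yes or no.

.#.##..
.#.##.#
.#.##.#  (fixed point — unchanged through generation 6)
generation 6 is .#.##.#, still not uniform .

no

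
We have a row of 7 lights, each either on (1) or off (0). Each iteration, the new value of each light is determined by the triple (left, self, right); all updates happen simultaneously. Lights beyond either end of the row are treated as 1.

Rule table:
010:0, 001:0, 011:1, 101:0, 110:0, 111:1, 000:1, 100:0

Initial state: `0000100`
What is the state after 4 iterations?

0110000

0110000
0100110
0000100  (repeats iteration 0; period 3)
iteration 4: 0110000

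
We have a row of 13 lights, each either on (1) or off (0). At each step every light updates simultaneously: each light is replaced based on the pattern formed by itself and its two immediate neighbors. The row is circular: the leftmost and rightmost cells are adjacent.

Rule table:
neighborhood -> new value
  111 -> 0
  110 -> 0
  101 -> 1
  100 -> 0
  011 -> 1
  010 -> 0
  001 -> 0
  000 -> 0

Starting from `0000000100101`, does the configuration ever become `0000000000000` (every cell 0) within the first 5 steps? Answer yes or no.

yes

0000000000010
0000000000000
all cells are 0 at step 2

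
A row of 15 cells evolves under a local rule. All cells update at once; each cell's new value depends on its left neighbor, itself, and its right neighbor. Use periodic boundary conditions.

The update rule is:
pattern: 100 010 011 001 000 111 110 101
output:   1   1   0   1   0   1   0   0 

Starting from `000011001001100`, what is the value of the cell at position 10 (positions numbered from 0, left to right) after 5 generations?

000100111110010
001111011101111
110110001000110
000001011101000
000011001001100
position 10 holds 0

0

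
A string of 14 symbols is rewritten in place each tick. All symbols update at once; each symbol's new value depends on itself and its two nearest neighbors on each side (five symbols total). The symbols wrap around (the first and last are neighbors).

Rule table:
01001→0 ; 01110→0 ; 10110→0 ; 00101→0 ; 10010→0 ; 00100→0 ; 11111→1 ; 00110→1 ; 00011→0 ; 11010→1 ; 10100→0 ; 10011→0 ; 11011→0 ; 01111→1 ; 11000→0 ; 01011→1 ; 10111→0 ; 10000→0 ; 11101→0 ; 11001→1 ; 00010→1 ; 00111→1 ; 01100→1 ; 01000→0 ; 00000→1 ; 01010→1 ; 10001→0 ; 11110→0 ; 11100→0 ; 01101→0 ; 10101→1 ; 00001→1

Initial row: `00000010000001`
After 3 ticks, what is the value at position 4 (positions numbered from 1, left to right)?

00111100011110
00110000011000
10110011011001
position 4 holds 1

1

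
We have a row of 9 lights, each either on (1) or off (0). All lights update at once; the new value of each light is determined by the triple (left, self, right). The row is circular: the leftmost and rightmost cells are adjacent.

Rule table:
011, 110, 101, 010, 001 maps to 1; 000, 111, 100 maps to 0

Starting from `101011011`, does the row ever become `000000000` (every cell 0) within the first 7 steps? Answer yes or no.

step 1: 111111110
step 2: 100000011
step 3: 100000110
step 4: 100001111
step 5: 100011000
step 6: 100111001
step 7: 101101011
step 7 is 101101011, still not uniform 0

no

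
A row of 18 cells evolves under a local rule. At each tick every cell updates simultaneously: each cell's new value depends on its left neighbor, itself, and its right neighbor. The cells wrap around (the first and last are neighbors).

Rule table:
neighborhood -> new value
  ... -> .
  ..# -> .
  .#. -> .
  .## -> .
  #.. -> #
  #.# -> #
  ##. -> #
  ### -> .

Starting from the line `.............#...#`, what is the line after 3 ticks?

..#.............#.

#.............#...
.#.............#..
..#.............#.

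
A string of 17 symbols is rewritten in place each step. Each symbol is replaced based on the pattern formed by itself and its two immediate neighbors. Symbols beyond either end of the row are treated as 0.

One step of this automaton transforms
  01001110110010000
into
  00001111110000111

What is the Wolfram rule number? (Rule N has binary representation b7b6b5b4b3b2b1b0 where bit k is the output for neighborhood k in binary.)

position 5: 111 → 1  (bit 7 = 1)
position 6: 110 → 1  (bit 6 = 1)
position 7: 101 → 1  (bit 5 = 1)
position 2: 100 → 0  (bit 4 = 0)
position 4: 011 → 1  (bit 3 = 1)
position 1: 010 → 0  (bit 2 = 0)
position 0: 001 → 0  (bit 1 = 0)
position 14: 000 → 1  (bit 0 = 1)
bits b7..b0 = 11101001 = 233

233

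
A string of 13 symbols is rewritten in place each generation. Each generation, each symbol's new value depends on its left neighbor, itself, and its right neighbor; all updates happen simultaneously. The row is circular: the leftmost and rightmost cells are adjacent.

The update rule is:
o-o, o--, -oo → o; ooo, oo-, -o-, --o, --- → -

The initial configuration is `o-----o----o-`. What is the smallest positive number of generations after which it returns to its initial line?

generation 1: -o-----o----o
generation 2: o-o-----o----
generation 3: -o-o-----o---
generation 4: --o-o-----o--
generation 5: ---o-o-----o-
generation 6: ----o-o-----o
generation 7: o----o-o-----
generation 8: -o----o-o----
generation 9: --o----o-o---
generation 10: ---o----o-o--
generation 11: ----o----o-o-
generation 12: -----o----o-o
generation 13: o-----o----o-

13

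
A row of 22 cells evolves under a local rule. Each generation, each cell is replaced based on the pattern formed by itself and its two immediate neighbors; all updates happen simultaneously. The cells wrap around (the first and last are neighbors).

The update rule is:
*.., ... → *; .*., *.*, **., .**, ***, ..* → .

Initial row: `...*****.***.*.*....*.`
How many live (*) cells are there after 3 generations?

generation 1: **..............***..*
generation 2: ..*************....*..
generation 3: *..............***..**
count of *: 6

6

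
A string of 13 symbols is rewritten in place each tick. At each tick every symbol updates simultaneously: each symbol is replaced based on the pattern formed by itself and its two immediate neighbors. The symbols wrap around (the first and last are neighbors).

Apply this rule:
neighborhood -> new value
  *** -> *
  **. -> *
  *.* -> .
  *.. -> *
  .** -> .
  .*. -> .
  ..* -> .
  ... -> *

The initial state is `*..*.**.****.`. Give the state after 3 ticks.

*..***..*..**

tick 1: .*....*..***.
tick 2: ..***..*..***
tick 3: *..***..*..**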